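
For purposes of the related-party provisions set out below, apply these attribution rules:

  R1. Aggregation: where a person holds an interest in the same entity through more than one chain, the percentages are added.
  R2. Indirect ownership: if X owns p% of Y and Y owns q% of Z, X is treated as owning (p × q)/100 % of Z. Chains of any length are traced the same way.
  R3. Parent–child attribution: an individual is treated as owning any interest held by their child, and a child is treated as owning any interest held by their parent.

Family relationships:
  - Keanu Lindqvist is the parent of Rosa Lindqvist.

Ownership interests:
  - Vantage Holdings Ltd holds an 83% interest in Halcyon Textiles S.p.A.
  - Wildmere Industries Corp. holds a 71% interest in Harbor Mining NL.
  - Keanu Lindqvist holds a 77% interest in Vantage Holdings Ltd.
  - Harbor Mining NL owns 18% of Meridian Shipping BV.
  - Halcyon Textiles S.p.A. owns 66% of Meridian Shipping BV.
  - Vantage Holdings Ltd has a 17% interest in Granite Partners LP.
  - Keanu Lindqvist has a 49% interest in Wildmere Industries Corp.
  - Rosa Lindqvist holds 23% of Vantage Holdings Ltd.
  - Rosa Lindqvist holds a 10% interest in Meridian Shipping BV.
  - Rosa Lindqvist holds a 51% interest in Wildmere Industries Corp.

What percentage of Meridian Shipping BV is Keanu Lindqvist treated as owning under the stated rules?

By parent–child attribution (R3), Keanu Lindqvist is treated as also owning Rosa Lindqvist's interest in Vantage Holdings Ltd, giving 77% + 23% = 100%.
By parent–child attribution (R3), Keanu Lindqvist is treated as also owning Rosa Lindqvist's interest in Wildmere Industries Corp, giving 49% + 51% = 100%.
By parent–child attribution (R3), Keanu Lindqvist is treated as owning Rosa Lindqvist's 10% interest in Meridian Shipping BV.
Chain via Vantage Holdings Ltd → Halcyon Textiles S.p.A. (R2): 100% × 83% × 66% = 54.78% of Meridian Shipping BV.
Chain via Wildmere Industries Corp. → Harbor Mining NL (R2): 100% × 71% × 18% = 12.78% of Meridian Shipping BV.
Direct interest in Meridian Shipping BV: 10%.
Aggregating (R1): 54.78% + 12.78% + 10% = 77.56%.

77.56%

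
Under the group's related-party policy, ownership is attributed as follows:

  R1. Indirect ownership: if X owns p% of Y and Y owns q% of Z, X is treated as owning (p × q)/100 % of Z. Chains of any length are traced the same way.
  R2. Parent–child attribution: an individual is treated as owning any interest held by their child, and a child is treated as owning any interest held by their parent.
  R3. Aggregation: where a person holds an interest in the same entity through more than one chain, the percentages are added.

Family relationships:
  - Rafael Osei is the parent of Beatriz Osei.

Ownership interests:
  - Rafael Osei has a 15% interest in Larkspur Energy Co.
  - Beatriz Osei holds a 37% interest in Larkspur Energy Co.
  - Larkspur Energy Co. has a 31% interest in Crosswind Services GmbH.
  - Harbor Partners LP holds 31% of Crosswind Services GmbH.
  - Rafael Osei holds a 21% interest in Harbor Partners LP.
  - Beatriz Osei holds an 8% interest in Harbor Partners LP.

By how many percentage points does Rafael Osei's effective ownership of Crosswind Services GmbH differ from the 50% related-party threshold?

24.89

By parent–child attribution (R2), Rafael Osei is treated as also owning Beatriz Osei's interest in Larkspur Energy Co, giving 15% + 37% = 52%.
By parent–child attribution (R2), Rafael Osei is treated as also owning Beatriz Osei's interest in Harbor Partners LP, giving 21% + 8% = 29%.
Chain via Larkspur Energy Co. (R1): 52% × 31% = 16.12% of Crosswind Services GmbH.
Chain via Harbor Partners LP (R1): 29% × 31% = 8.99% of Crosswind Services GmbH.
Aggregating (R3): 16.12% + 8.99% = 25.11%.
25.11% falls short of the 50% threshold by 24.89 percentage points.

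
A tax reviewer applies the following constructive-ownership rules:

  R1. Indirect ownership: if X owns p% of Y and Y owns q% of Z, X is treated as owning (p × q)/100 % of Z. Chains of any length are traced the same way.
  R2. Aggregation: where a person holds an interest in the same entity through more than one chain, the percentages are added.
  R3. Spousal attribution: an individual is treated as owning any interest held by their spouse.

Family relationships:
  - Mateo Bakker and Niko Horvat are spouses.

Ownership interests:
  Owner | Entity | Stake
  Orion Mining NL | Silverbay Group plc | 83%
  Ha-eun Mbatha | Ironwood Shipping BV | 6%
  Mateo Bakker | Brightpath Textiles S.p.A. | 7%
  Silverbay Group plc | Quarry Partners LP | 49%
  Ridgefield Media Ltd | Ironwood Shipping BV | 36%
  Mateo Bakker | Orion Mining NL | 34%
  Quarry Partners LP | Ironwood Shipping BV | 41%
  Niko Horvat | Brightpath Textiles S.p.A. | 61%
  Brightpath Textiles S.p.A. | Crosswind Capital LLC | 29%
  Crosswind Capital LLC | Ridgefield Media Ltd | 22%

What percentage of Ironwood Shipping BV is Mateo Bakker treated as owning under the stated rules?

By spousal attribution (R3), Mateo Bakker is treated as also owning Niko Horvat's interest in Brightpath Textiles S.p.A, giving 7% + 61% = 68%.
Chain via Brightpath Textiles S.p.A. → Crosswind Capital LLC → Ridgefield Media Ltd (R1): 68% × 29% × 22% × 36% = 1.561824% of Ironwood Shipping BV.
Chain via Orion Mining NL → Silverbay Group plc → Quarry Partners LP (R1): 34% × 83% × 49% × 41% = 5.669398% of Ironwood Shipping BV.
Aggregating (R2): 1.561824% + 5.669398% = 7.231222%.

7.231222%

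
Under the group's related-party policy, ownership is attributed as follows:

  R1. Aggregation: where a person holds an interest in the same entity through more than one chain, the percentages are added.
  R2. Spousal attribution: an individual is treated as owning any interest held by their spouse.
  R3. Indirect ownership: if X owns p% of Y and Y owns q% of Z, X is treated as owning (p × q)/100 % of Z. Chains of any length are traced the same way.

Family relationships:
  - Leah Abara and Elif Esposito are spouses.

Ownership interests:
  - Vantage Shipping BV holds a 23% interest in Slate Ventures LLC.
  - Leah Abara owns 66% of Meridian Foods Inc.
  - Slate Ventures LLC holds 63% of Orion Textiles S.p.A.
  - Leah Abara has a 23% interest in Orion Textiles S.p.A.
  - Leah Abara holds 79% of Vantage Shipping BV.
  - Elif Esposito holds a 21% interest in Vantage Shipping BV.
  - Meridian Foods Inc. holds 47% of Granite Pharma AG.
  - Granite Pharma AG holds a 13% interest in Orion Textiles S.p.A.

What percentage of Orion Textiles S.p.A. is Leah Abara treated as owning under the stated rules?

By spousal attribution (R2), Leah Abara is treated as also owning Elif Esposito's interest in Vantage Shipping BV, giving 79% + 21% = 100%.
Chain via Vantage Shipping BV → Slate Ventures LLC (R3): 100% × 23% × 63% = 14.49% of Orion Textiles S.p.A.
Chain via Meridian Foods Inc. → Granite Pharma AG (R3): 66% × 47% × 13% = 4.0326% of Orion Textiles S.p.A.
Direct interest in Orion Textiles S.p.A: 23%.
Aggregating (R1): 14.49% + 4.0326% + 23% = 41.5226%.

41.5226%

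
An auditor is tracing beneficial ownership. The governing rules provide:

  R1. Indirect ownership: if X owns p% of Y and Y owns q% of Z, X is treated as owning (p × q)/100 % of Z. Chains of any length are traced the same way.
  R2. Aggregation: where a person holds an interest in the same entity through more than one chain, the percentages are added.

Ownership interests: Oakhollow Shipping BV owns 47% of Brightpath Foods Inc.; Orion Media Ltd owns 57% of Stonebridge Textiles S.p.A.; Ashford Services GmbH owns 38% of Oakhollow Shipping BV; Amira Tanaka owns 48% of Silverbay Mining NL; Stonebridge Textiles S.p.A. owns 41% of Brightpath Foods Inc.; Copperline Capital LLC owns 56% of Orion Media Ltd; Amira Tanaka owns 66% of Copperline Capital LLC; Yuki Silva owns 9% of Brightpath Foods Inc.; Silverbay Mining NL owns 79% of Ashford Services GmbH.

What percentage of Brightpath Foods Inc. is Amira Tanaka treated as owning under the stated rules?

15.410064%

Chain via Copperline Capital LLC → Orion Media Ltd → Stonebridge Textiles S.p.A. (R1): 66% × 56% × 57% × 41% = 8.637552% of Brightpath Foods Inc.
Chain via Silverbay Mining NL → Ashford Services GmbH → Oakhollow Shipping BV (R1): 48% × 79% × 38% × 47% = 6.772512% of Brightpath Foods Inc.
Aggregating (R2): 8.637552% + 6.772512% = 15.410064%.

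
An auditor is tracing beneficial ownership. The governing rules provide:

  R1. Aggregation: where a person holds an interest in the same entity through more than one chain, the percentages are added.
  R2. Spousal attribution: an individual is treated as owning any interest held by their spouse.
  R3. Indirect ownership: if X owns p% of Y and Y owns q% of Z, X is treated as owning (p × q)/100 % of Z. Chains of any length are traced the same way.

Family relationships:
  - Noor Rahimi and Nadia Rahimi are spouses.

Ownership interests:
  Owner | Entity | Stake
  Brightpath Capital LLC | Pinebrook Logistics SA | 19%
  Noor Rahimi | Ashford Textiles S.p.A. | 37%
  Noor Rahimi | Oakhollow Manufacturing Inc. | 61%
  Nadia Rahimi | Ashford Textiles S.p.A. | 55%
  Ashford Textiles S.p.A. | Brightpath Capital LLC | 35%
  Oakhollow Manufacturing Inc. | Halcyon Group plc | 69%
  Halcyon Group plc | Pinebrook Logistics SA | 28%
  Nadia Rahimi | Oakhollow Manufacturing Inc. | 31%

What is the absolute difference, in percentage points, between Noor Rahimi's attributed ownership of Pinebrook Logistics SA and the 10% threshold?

By spousal attribution (R2), Noor Rahimi is treated as also owning Nadia Rahimi's interest in Ashford Textiles S.p.A, giving 37% + 55% = 92%.
By spousal attribution (R2), Noor Rahimi is treated as also owning Nadia Rahimi's interest in Oakhollow Manufacturing Inc, giving 61% + 31% = 92%.
Chain via Ashford Textiles S.p.A. → Brightpath Capital LLC (R3): 92% × 35% × 19% = 6.118% of Pinebrook Logistics SA.
Chain via Oakhollow Manufacturing Inc. → Halcyon Group plc (R3): 92% × 69% × 28% = 17.7744% of Pinebrook Logistics SA.
Aggregating (R1): 6.118% + 17.7744% = 23.8924%.
23.8924% exceeds the 10% threshold by 13.8924 percentage points.

13.8924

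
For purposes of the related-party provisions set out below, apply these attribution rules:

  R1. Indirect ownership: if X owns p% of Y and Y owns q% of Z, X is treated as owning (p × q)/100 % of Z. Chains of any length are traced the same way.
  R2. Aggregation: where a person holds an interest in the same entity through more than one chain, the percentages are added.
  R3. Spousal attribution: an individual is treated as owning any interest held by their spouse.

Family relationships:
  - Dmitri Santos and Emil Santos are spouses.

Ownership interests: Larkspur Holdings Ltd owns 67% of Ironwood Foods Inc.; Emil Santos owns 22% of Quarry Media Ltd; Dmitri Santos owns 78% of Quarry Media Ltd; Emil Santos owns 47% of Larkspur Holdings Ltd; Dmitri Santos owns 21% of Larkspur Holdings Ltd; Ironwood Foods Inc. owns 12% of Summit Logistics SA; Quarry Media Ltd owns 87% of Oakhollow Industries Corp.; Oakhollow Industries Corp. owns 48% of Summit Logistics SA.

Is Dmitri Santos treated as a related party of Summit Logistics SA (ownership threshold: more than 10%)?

By spousal attribution (R3), Dmitri Santos is treated as also owning Emil Santos's interest in Quarry Media Ltd, giving 78% + 22% = 100%.
By spousal attribution (R3), Dmitri Santos is treated as also owning Emil Santos's interest in Larkspur Holdings Ltd, giving 21% + 47% = 68%.
Chain via Quarry Media Ltd → Oakhollow Industries Corp. (R1): 100% × 87% × 48% = 41.76% of Summit Logistics SA.
Chain via Larkspur Holdings Ltd → Ironwood Foods Inc. (R1): 68% × 67% × 12% = 5.4672% of Summit Logistics SA.
Aggregating (R2): 41.76% + 5.4672% = 47.2272%.
47.2272% exceeds the 10% threshold, so Dmitri is a related party to Summit Logistics SA.

Yes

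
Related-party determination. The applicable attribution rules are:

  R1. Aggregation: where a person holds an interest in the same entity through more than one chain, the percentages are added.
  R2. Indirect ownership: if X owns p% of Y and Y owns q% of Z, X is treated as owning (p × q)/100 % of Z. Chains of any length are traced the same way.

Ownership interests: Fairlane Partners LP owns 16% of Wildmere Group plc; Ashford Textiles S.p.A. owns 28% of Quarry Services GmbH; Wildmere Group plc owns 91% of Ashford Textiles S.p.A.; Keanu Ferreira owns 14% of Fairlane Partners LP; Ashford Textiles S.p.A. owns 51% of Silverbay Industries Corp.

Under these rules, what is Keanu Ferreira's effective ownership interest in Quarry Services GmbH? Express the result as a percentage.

0.570752%

Chain via Fairlane Partners LP → Wildmere Group plc → Ashford Textiles S.p.A. (R2): 14% × 16% × 91% × 28% = 0.570752% of Quarry Services GmbH.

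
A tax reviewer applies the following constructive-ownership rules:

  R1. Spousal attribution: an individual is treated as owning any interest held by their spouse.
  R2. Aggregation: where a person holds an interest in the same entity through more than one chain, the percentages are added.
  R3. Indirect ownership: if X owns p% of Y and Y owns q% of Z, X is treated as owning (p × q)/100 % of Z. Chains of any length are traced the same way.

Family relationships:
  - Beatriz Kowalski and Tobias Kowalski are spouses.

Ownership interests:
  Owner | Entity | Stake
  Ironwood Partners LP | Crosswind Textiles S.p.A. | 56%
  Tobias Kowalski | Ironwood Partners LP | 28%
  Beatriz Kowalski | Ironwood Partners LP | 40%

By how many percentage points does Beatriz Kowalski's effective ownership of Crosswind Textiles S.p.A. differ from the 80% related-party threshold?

By spousal attribution (R1), Beatriz Kowalski is treated as also owning Tobias Kowalski's interest in Ironwood Partners LP, giving 40% + 28% = 68%.
Chain via Ironwood Partners LP (R3): 68% × 56% = 38.08% of Crosswind Textiles S.p.A.
38.08% falls short of the 80% threshold by 41.92 percentage points.

41.92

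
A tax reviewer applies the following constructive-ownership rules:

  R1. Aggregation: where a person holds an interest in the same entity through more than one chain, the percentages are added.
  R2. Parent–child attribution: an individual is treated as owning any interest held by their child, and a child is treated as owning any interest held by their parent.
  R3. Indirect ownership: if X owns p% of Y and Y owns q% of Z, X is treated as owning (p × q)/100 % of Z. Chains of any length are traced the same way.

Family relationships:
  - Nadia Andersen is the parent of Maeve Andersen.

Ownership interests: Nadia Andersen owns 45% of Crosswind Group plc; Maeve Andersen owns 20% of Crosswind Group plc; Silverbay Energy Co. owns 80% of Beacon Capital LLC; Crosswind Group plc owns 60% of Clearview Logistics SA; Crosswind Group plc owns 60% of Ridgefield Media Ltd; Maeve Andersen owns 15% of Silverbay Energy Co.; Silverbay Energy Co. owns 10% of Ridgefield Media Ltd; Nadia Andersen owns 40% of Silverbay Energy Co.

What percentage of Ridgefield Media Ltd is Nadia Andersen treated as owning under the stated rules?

44.5%

By parent–child attribution (R2), Nadia Andersen is treated as also owning Maeve Andersen's interest in Crosswind Group plc, giving 45% + 20% = 65%.
By parent–child attribution (R2), Nadia Andersen is treated as also owning Maeve Andersen's interest in Silverbay Energy Co, giving 40% + 15% = 55%.
Chain via Crosswind Group plc (R3): 65% × 60% = 39% of Ridgefield Media Ltd.
Chain via Silverbay Energy Co. (R3): 55% × 10% = 5.5% of Ridgefield Media Ltd.
Aggregating (R1): 39% + 5.5% = 44.5%.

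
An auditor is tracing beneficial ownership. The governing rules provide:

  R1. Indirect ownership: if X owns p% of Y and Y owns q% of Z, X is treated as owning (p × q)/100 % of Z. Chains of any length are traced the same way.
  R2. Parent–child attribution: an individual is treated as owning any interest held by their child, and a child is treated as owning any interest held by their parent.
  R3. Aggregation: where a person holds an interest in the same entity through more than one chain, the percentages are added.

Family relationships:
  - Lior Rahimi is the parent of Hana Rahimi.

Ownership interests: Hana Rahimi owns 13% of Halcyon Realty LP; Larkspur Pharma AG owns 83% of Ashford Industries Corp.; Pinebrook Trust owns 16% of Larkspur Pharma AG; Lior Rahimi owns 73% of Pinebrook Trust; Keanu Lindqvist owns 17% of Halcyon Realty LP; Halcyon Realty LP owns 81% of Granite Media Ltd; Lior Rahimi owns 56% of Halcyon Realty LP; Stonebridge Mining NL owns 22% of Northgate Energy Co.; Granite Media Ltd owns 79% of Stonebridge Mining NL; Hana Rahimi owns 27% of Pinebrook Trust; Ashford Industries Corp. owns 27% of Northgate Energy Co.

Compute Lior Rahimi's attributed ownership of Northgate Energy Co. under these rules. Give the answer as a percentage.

By parent–child attribution (R2), Lior Rahimi is treated as also owning Hana Rahimi's interest in Halcyon Realty LP, giving 56% + 13% = 69%.
By parent–child attribution (R2), Lior Rahimi is treated as also owning Hana Rahimi's interest in Pinebrook Trust, giving 73% + 27% = 100%.
Chain via Halcyon Realty LP → Granite Media Ltd → Stonebridge Mining NL (R1): 69% × 81% × 79% × 22% = 9.713682% of Northgate Energy Co.
Chain via Pinebrook Trust → Larkspur Pharma AG → Ashford Industries Corp. (R1): 100% × 16% × 83% × 27% = 3.5856% of Northgate Energy Co.
Aggregating (R3): 9.713682% + 3.5856% = 13.299282%.

13.299282%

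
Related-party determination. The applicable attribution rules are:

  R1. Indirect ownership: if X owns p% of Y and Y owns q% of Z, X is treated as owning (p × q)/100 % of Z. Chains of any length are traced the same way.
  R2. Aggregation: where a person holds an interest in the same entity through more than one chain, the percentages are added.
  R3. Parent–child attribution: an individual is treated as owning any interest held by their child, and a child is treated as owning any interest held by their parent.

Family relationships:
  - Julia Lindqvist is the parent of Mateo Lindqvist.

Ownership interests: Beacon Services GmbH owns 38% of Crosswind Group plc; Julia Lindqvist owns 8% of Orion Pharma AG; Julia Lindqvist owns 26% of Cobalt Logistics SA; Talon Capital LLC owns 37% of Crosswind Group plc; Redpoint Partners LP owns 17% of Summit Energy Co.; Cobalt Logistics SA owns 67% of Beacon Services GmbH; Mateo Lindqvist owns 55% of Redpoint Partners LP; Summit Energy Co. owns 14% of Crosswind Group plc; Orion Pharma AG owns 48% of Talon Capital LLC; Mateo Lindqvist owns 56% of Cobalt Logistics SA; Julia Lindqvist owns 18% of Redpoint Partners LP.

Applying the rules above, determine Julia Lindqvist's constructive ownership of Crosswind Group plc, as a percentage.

By parent–child attribution (R3), Julia Lindqvist is treated as also owning Mateo Lindqvist's interest in Redpoint Partners LP, giving 18% + 55% = 73%.
By parent–child attribution (R3), Julia Lindqvist is treated as also owning Mateo Lindqvist's interest in Cobalt Logistics SA, giving 26% + 56% = 82%.
Chain via Redpoint Partners LP → Summit Energy Co. (R1): 73% × 17% × 14% = 1.7374% of Crosswind Group plc.
Chain via Cobalt Logistics SA → Beacon Services GmbH (R1): 82% × 67% × 38% = 20.8772% of Crosswind Group plc.
Chain via Orion Pharma AG → Talon Capital LLC (R1): 8% × 48% × 37% = 1.4208% of Crosswind Group plc.
Aggregating (R2): 1.7374% + 20.8772% + 1.4208% = 24.0354%.

24.0354%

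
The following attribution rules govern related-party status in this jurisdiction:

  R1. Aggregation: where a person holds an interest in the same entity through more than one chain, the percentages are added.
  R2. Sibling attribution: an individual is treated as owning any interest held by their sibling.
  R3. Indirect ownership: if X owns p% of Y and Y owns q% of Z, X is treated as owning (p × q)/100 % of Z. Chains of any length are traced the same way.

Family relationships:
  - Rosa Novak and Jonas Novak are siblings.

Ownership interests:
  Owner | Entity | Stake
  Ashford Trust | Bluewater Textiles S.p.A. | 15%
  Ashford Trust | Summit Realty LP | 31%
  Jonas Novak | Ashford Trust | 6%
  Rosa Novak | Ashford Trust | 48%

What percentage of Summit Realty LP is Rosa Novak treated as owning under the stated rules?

16.74%

By sibling attribution (R2), Rosa Novak is treated as also owning Jonas Novak's interest in Ashford Trust, giving 48% + 6% = 54%.
Chain via Ashford Trust (R3): 54% × 31% = 16.74% of Summit Realty LP.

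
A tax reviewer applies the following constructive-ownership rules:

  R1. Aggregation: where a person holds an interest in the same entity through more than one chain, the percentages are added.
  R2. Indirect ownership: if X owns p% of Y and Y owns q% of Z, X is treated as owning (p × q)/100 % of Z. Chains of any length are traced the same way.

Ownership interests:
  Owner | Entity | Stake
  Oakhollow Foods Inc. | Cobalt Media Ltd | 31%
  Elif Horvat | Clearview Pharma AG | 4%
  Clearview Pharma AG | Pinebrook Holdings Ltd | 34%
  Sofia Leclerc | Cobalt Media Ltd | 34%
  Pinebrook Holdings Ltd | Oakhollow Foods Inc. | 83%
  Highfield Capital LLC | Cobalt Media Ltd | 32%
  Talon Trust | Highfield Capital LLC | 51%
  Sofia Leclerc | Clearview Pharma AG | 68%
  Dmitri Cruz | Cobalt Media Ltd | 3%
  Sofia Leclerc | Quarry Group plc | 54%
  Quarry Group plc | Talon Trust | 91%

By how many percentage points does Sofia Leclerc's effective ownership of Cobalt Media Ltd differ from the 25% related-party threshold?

Chain via Clearview Pharma AG → Pinebrook Holdings Ltd → Oakhollow Foods Inc. (R2): 68% × 34% × 83% × 31% = 5.948776% of Cobalt Media Ltd.
Chain via Quarry Group plc → Talon Trust → Highfield Capital LLC (R2): 54% × 91% × 51% × 32% = 8.019648% of Cobalt Media Ltd.
Direct interest in Cobalt Media Ltd: 34%.
Aggregating (R1): 5.948776% + 8.019648% + 34% = 47.968424%.
47.968424% exceeds the 25% threshold by 22.968424 percentage points.

22.968424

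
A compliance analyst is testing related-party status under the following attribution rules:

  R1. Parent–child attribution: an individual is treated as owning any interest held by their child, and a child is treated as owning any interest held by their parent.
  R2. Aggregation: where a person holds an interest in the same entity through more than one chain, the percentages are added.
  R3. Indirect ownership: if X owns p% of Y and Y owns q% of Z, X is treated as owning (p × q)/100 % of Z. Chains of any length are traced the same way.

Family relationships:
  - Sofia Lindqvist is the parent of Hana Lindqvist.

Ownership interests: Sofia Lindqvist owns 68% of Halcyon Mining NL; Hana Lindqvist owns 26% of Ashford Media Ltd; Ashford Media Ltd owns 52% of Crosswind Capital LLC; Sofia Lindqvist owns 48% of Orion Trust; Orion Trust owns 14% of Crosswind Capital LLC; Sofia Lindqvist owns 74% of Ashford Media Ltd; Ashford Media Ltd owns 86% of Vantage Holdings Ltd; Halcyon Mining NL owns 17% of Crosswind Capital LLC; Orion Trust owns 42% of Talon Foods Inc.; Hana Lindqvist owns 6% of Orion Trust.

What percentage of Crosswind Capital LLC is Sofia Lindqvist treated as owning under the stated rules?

By parent–child attribution (R1), Sofia Lindqvist is treated as also owning Hana Lindqvist's interest in Ashford Media Ltd, giving 74% + 26% = 100%.
By parent–child attribution (R1), Sofia Lindqvist is treated as also owning Hana Lindqvist's interest in Orion Trust, giving 48% + 6% = 54%.
Chain via Ashford Media Ltd (R3): 100% × 52% = 52% of Crosswind Capital LLC.
Chain via Orion Trust (R3): 54% × 14% = 7.56% of Crosswind Capital LLC.
Chain via Halcyon Mining NL (R3): 68% × 17% = 11.56% of Crosswind Capital LLC.
Aggregating (R2): 52% + 7.56% + 11.56% = 71.12%.

71.12%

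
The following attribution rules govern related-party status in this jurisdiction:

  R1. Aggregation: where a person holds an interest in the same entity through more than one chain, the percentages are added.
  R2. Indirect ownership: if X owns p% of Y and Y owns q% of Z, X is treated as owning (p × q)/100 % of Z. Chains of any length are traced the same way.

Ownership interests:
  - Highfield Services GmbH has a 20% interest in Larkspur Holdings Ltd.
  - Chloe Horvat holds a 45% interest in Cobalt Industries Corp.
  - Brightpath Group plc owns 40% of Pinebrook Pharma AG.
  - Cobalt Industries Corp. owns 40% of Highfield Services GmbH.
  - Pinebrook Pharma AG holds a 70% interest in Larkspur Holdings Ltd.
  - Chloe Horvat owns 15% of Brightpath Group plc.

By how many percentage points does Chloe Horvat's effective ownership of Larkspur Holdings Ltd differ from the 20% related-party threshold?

12.2

Chain via Cobalt Industries Corp. → Highfield Services GmbH (R2): 45% × 40% × 20% = 3.6% of Larkspur Holdings Ltd.
Chain via Brightpath Group plc → Pinebrook Pharma AG (R2): 15% × 40% × 70% = 4.2% of Larkspur Holdings Ltd.
Aggregating (R1): 3.6% + 4.2% = 7.8%.
7.8% falls short of the 20% threshold by 12.2 percentage points.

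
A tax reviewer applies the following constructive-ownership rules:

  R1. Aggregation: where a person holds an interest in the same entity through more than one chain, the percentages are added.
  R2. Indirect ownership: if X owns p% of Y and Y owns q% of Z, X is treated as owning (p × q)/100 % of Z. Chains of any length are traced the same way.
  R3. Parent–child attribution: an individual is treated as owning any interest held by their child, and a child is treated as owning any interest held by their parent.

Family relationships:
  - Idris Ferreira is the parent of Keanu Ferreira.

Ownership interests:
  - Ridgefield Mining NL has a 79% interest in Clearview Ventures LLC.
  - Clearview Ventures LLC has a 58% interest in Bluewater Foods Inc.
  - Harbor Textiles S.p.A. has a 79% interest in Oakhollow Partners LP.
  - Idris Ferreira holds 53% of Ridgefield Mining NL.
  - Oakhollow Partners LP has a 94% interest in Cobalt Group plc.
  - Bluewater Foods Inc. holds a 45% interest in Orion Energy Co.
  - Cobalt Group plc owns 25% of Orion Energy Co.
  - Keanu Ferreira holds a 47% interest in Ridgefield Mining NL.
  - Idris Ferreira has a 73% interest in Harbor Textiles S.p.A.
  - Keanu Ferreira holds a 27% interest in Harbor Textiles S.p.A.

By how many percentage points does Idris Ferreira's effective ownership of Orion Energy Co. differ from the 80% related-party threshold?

40.816

By parent–child attribution (R3), Idris Ferreira is treated as also owning Keanu Ferreira's interest in Ridgefield Mining NL, giving 53% + 47% = 100%.
By parent–child attribution (R3), Idris Ferreira is treated as also owning Keanu Ferreira's interest in Harbor Textiles S.p.A, giving 73% + 27% = 100%.
Chain via Ridgefield Mining NL → Clearview Ventures LLC → Bluewater Foods Inc. (R2): 100% × 79% × 58% × 45% = 20.619% of Orion Energy Co.
Chain via Harbor Textiles S.p.A. → Oakhollow Partners LP → Cobalt Group plc (R2): 100% × 79% × 94% × 25% = 18.565% of Orion Energy Co.
Aggregating (R1): 20.619% + 18.565% = 39.184%.
39.184% falls short of the 80% threshold by 40.816 percentage points.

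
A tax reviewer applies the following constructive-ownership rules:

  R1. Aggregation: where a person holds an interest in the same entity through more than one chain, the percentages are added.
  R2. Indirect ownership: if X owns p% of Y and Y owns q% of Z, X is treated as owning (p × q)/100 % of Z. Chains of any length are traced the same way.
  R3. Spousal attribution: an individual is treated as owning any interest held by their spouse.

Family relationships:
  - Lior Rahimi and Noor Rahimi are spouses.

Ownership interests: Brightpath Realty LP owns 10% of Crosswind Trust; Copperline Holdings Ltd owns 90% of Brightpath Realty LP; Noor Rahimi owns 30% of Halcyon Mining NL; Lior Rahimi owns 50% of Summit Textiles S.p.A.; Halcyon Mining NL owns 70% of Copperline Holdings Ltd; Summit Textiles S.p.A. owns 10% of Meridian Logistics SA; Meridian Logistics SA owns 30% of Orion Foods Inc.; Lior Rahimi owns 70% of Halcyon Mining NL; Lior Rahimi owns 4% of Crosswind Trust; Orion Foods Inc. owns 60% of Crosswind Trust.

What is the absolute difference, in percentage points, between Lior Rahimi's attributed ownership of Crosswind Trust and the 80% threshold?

By spousal attribution (R3), Lior Rahimi is treated as also owning Noor Rahimi's interest in Halcyon Mining NL, giving 70% + 30% = 100%.
Chain via Halcyon Mining NL → Copperline Holdings Ltd → Brightpath Realty LP (R2): 100% × 70% × 90% × 10% = 6.3% of Crosswind Trust.
Chain via Summit Textiles S.p.A. → Meridian Logistics SA → Orion Foods Inc. (R2): 50% × 10% × 30% × 60% = 0.9% of Crosswind Trust.
Direct interest in Crosswind Trust: 4%.
Aggregating (R1): 6.3% + 0.9% + 4% = 11.2%.
11.2% falls short of the 80% threshold by 68.8 percentage points.

68.8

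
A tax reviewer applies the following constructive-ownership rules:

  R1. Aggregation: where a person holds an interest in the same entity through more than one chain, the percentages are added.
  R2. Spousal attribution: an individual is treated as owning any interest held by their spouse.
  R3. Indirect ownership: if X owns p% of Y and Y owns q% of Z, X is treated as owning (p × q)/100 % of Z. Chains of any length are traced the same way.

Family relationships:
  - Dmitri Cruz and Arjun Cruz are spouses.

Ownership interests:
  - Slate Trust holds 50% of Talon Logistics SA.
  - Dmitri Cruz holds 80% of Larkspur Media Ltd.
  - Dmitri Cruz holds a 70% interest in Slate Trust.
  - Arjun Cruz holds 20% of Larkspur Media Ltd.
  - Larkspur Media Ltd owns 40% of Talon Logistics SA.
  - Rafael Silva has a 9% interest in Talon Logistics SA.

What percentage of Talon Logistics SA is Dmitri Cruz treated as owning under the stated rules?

75%

By spousal attribution (R2), Dmitri Cruz is treated as also owning Arjun Cruz's interest in Larkspur Media Ltd, giving 80% + 20% = 100%.
Chain via Larkspur Media Ltd (R3): 100% × 40% = 40% of Talon Logistics SA.
Chain via Slate Trust (R3): 70% × 50% = 35% of Talon Logistics SA.
Aggregating (R1): 40% + 35% = 75%.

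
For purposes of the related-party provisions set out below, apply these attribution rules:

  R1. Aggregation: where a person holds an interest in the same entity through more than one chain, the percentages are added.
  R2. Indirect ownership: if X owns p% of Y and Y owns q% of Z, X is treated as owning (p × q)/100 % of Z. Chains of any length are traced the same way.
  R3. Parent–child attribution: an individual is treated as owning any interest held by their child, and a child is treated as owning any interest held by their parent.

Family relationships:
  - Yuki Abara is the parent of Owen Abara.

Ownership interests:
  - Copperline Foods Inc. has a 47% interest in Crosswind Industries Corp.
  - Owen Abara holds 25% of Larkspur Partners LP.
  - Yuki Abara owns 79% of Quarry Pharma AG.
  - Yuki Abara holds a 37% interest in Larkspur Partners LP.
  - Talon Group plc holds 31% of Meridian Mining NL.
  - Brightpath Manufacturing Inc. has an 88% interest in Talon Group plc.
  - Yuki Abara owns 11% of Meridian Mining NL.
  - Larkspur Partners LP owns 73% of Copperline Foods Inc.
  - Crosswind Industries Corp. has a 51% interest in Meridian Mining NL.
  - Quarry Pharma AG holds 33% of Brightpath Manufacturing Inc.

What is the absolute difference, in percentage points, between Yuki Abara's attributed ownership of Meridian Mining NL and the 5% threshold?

By parent–child attribution (R3), Yuki Abara is treated as also owning Owen Abara's interest in Larkspur Partners LP, giving 37% + 25% = 62%.
Chain via Quarry Pharma AG → Brightpath Manufacturing Inc. → Talon Group plc (R2): 79% × 33% × 88% × 31% = 7.111896% of Meridian Mining NL.
Chain via Larkspur Partners LP → Copperline Foods Inc. → Crosswind Industries Corp. (R2): 62% × 73% × 47% × 51% = 10.848822% of Meridian Mining NL.
Direct interest in Meridian Mining NL: 11%.
Aggregating (R1): 7.111896% + 10.848822% + 11% = 28.960718%.
28.960718% exceeds the 5% threshold by 23.960718 percentage points.

23.960718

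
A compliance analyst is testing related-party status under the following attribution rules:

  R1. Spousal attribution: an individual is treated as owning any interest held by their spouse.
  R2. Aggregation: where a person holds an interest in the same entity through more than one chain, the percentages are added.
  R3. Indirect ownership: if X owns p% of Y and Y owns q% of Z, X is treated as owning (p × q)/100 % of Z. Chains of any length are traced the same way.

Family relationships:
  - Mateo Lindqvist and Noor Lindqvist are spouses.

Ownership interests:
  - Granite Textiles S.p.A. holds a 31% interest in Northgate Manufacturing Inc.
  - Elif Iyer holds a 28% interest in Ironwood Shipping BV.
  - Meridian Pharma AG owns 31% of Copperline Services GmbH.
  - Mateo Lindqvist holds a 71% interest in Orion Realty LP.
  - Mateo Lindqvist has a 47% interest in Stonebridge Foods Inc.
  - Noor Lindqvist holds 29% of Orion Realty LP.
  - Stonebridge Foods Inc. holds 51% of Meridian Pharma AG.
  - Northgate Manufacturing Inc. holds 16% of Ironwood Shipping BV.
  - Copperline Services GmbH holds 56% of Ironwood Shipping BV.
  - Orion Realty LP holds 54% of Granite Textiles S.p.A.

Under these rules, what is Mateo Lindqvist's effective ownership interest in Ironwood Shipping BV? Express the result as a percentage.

By spousal attribution (R1), Mateo Lindqvist is treated as also owning Noor Lindqvist's interest in Orion Realty LP, giving 71% + 29% = 100%.
Chain via Stonebridge Foods Inc. → Meridian Pharma AG → Copperline Services GmbH (R3): 47% × 51% × 31% × 56% = 4.161192% of Ironwood Shipping BV.
Chain via Orion Realty LP → Granite Textiles S.p.A. → Northgate Manufacturing Inc. (R3): 100% × 54% × 31% × 16% = 2.6784% of Ironwood Shipping BV.
Aggregating (R2): 4.161192% + 2.6784% = 6.839592%.

6.839592%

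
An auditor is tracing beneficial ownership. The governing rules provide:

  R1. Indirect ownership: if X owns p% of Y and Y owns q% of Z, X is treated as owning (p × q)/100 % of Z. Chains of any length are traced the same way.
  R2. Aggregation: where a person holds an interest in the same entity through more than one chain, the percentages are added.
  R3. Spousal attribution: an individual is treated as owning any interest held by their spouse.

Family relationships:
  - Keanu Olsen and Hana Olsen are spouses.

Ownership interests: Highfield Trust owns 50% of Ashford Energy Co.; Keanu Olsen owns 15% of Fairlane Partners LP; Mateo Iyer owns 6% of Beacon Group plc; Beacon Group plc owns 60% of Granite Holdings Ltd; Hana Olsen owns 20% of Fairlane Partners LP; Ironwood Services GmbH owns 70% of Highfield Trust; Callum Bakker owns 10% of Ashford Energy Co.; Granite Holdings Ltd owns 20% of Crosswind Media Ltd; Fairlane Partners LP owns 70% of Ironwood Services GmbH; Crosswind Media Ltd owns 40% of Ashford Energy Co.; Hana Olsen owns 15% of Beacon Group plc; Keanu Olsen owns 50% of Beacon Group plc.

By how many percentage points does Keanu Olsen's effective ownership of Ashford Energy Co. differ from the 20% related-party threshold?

8.305

By spousal attribution (R3), Keanu Olsen is treated as also owning Hana Olsen's interest in Fairlane Partners LP, giving 15% + 20% = 35%.
By spousal attribution (R3), Keanu Olsen is treated as also owning Hana Olsen's interest in Beacon Group plc, giving 50% + 15% = 65%.
Chain via Fairlane Partners LP → Ironwood Services GmbH → Highfield Trust (R1): 35% × 70% × 70% × 50% = 8.575% of Ashford Energy Co.
Chain via Beacon Group plc → Granite Holdings Ltd → Crosswind Media Ltd (R1): 65% × 60% × 20% × 40% = 3.12% of Ashford Energy Co.
Aggregating (R2): 8.575% + 3.12% = 11.695%.
11.695% falls short of the 20% threshold by 8.305 percentage points.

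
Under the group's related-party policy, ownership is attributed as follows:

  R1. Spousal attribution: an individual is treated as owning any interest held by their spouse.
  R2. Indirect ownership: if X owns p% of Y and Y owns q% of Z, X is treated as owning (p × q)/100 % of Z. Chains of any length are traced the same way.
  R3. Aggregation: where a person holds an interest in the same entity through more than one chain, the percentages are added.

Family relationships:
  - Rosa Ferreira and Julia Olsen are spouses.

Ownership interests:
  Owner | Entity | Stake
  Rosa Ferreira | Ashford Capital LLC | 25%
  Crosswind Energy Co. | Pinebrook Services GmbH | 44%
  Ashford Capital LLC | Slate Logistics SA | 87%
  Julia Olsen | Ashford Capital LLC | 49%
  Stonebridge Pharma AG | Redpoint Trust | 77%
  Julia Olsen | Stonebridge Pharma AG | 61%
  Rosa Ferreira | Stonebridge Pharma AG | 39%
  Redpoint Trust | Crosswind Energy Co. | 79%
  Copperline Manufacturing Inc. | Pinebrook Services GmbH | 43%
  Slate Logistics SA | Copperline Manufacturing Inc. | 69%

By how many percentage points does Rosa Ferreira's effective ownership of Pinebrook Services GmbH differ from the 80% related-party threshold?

34.133254

By spousal attribution (R1), Rosa Ferreira is treated as also owning Julia Olsen's interest in Ashford Capital LLC, giving 25% + 49% = 74%.
By spousal attribution (R1), Rosa Ferreira is treated as also owning Julia Olsen's interest in Stonebridge Pharma AG, giving 39% + 61% = 100%.
Chain via Ashford Capital LLC → Slate Logistics SA → Copperline Manufacturing Inc. (R2): 74% × 87% × 69% × 43% = 19.101546% of Pinebrook Services GmbH.
Chain via Stonebridge Pharma AG → Redpoint Trust → Crosswind Energy Co. (R2): 100% × 77% × 79% × 44% = 26.7652% of Pinebrook Services GmbH.
Aggregating (R3): 19.101546% + 26.7652% = 45.866746%.
45.866746% falls short of the 80% threshold by 34.133254 percentage points.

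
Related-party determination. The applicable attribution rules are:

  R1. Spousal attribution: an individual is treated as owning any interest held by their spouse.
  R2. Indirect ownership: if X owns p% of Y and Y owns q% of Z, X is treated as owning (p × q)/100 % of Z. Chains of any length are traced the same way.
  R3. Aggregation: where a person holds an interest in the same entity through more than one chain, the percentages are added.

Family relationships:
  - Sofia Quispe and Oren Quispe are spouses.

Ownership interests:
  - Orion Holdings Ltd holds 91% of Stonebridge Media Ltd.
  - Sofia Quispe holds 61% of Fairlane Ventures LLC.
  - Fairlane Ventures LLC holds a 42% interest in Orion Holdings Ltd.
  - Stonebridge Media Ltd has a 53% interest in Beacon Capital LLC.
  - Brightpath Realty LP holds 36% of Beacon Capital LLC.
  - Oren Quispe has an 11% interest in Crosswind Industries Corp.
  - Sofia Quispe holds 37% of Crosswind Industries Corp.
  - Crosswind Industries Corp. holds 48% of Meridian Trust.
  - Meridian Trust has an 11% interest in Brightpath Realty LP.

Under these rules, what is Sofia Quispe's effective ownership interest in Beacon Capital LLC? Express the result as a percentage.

By spousal attribution (R1), Sofia Quispe is treated as also owning Oren Quispe's interest in Crosswind Industries Corp, giving 37% + 11% = 48%.
Chain via Fairlane Ventures LLC → Orion Holdings Ltd → Stonebridge Media Ltd (R2): 61% × 42% × 91% × 53% = 12.356526% of Beacon Capital LLC.
Chain via Crosswind Industries Corp. → Meridian Trust → Brightpath Realty LP (R2): 48% × 48% × 11% × 36% = 0.912384% of Beacon Capital LLC.
Aggregating (R3): 12.356526% + 0.912384% = 13.26891%.

13.26891%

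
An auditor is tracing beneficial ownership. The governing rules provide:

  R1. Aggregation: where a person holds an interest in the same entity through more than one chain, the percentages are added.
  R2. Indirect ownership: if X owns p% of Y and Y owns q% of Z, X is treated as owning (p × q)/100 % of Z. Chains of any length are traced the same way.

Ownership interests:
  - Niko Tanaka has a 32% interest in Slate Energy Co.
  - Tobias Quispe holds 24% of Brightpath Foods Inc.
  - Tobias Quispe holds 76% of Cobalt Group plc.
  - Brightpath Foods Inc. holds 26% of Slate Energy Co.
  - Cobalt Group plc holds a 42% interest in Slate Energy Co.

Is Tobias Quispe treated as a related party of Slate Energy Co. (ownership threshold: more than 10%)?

Yes

Chain via Brightpath Foods Inc. (R2): 24% × 26% = 6.24% of Slate Energy Co.
Chain via Cobalt Group plc (R2): 76% × 42% = 31.92% of Slate Energy Co.
Aggregating (R1): 6.24% + 31.92% = 38.16%.
38.16% exceeds the 10% threshold, so Tobias is a related party to Slate Energy Co.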